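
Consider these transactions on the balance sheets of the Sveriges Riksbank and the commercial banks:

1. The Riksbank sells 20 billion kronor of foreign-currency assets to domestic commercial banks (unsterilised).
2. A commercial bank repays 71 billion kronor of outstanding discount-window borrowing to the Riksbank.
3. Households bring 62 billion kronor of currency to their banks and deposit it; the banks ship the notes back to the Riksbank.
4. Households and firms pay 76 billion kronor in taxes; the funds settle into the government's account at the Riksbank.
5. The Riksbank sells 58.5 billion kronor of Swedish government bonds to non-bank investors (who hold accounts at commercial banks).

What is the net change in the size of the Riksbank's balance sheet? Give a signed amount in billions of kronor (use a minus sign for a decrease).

FX sale 20 billion kronor: a Riksbank asset is shed → −20B.
Discount-window repayment 71 billion kronor: a Riksbank asset is shed → −71B.
Currency deposit 62 billion kronor: only the composition of liabilities changes → 0.
Government account inflow 76 billion kronor: only the composition of liabilities changes → 0.
Asset sale (to non-banks) 58.5 billion kronor: a Riksbank asset is shed → −58.5B.
Net: −20 − 71 + 0 + 0 − 58.5 = -149.5 billion.

-149.5 billion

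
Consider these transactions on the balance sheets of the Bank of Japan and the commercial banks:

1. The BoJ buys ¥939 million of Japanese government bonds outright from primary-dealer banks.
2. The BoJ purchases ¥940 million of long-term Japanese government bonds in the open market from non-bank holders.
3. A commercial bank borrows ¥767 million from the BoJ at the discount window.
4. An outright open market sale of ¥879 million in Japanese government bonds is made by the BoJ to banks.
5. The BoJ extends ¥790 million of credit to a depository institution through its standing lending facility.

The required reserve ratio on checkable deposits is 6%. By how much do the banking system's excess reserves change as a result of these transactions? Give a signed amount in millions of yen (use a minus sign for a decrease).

+¥2500.6 million

OMO purchase (from banks) ¥939 million: reserves +¥939M, deposits 0.
Asset purchase (from non-banks) ¥940 million: reserves +¥940M, deposits +¥940M.
Discount-window loan ¥767 million: reserves +¥767M, deposits 0.
OMO sale (to banks) ¥879 million: reserves −¥879M, deposits 0.
Discount-window loan ¥790 million: reserves +¥790M, deposits 0.
Totals: Δreserves = +¥2557M, Δdeposits = +¥940M.
Δrequired reserves = 6% × +¥940M = +¥56.4M.
Δexcess reserves = Δreserves − Δrequired = +¥2557M − (+¥56.4M) = +¥2500.6 million.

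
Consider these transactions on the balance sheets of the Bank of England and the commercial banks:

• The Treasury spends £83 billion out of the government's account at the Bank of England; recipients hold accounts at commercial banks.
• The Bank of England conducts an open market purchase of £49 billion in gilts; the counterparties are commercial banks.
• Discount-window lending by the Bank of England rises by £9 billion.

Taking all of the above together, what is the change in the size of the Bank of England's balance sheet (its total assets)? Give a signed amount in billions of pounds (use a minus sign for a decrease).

+£58 billion

Bank of England balance sheet:
  Assets:      Securities +£49B, Loans to banks +£9B
  Liabilities: Bank reserves +£141B, Government deposits −£83B
Change in total Bank of England assets = +£58 billion.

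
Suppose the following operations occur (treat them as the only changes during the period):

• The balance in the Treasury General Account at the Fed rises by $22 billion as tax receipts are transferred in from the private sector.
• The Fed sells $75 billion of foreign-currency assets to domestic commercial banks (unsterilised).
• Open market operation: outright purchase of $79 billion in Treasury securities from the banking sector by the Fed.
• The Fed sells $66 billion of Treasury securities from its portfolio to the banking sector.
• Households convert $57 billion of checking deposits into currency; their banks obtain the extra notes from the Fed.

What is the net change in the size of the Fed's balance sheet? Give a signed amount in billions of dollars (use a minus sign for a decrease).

-$62 billion

Government account inflow $22 billion: only the composition of liabilities changes → 0.
FX sale $75 billion: a Fed asset is shed → −$75B.
OMO purchase (from banks) $79 billion: a Fed asset is acquired → +$79B.
OMO sale (to banks) $66 billion: a Fed asset is shed → −$66B.
Currency withdrawal $57 billion: only the composition of liabilities changes → 0.
Net: 0 − 75 + 79 − 66 + 0 = -$62 billion.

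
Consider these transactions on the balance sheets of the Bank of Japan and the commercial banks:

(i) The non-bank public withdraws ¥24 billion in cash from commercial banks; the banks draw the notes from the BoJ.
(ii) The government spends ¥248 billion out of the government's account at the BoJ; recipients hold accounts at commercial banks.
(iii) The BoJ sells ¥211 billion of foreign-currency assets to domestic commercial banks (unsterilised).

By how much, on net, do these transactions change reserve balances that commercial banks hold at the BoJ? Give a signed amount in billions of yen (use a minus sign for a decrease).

BoJ balance sheet:
  Assets:      Foreign assets −¥211B
  Liabilities: Bank reserves +¥13B, Currency in circulation +¥24B, Government deposits −¥248B
So the change in reserve balances that commercial banks hold at the BoJ is +¥13 billion.

+¥13 billion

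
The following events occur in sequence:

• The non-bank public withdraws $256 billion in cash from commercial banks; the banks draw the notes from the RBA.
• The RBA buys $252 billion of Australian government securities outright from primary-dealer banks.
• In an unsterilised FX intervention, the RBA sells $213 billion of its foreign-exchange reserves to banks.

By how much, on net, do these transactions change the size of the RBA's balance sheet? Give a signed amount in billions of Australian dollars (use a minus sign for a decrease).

+$39 billion

RBA balance sheet:
  Assets:      Securities +$252B, Foreign assets −$213B
  Liabilities: Bank reserves −$217B, Currency in circulation +$256B
Commercial banking system:
  Assets:      Reserves at CB −$217B, Securities −$252B, Foreign assets +$213B
  Liabilities: Checkable deposits −$256B
Change in total RBA assets = +$39 billion.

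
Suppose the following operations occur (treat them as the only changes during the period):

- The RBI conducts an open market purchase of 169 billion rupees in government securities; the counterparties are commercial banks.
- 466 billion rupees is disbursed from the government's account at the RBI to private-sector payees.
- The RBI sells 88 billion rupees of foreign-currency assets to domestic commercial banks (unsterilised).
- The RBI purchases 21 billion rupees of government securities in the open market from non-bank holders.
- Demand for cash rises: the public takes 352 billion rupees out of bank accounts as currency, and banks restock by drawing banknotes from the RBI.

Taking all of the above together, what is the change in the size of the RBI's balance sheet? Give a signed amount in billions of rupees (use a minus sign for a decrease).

RBI balance sheet:
  Assets:      Securities +190B, Foreign assets −88B
  Liabilities: Bank reserves +216B, Currency in circulation +352B, Government deposits −466B
Commercial banking system:
  Assets:      Reserves at CB +216B, Securities −169B, Foreign assets +88B
  Liabilities: Checkable deposits +135B
Change in total RBI assets = +102 billion.

+102 billion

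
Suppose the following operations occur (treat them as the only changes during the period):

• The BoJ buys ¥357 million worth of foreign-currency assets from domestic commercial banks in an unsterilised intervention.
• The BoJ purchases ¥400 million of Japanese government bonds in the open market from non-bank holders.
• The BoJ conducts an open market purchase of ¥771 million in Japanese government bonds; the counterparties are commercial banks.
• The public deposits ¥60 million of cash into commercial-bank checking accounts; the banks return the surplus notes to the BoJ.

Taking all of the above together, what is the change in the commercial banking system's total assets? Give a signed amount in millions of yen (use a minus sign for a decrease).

+¥460 million

FX purchase ¥357 million: just an asset swap on bank balance sheets → 0.
Asset purchase (from non-banks) ¥400 million: bank balance sheets expand → +¥400M.
OMO purchase (from banks) ¥771 million: just an asset swap on bank balance sheets → 0.
Currency deposit ¥60 million: bank balance sheets expand → +¥60M.
Net: 0 + 400 + 0 + 60 = +¥460 million.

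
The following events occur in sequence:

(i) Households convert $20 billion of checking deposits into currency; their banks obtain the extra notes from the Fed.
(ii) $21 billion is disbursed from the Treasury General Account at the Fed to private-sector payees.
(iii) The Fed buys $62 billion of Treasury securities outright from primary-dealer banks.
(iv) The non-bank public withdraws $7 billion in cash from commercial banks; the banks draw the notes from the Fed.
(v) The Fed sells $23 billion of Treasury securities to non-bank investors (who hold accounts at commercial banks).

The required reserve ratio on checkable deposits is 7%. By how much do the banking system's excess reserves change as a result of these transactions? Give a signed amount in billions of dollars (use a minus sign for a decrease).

Currency withdrawal $20 billion: reserves −$20B, deposits −$20B.
Government spending $21 billion: reserves +$21B, deposits +$21B.
OMO purchase (from banks) $62 billion: reserves +$62B, deposits 0.
Currency withdrawal $7 billion: reserves −$7B, deposits −$7B.
Asset sale (to non-banks) $23 billion: reserves −$23B, deposits −$23B.
Totals: Δreserves = +$33B, Δdeposits = −$29B.
Δrequired reserves = 7% × −$29B = −$2.03B.
Δexcess reserves = Δreserves − Δrequired = +$33B − (−$2.03B) = +$35.03 billion.

+$35.03 billion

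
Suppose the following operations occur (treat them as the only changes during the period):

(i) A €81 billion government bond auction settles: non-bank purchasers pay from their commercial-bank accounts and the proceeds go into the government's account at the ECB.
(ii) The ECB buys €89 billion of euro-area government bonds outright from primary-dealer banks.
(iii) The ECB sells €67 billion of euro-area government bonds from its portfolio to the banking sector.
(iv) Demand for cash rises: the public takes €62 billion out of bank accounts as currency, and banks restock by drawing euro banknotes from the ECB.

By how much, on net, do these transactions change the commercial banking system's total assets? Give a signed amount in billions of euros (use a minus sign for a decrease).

Government account inflow €81 billion: bank balance sheets shrink → −€81B.
OMO purchase (from banks) €89 billion: just an asset swap on bank balance sheets → 0.
OMO sale (to banks) €67 billion: just an asset swap on bank balance sheets → 0.
Currency withdrawal €62 billion: bank balance sheets shrink → −€62B.
Net: −81 + 0 + 0 − 62 = -€143 billion.

-€143 billion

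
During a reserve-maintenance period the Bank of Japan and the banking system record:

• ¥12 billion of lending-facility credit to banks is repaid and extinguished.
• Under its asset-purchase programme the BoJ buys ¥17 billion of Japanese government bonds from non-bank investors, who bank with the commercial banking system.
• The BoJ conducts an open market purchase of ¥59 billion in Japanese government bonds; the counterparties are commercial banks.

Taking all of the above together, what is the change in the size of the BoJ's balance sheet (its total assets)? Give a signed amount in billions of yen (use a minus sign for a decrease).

BoJ balance sheet:
  Assets:      Securities +¥76B, Loans to banks −¥12B
  Liabilities: Bank reserves +¥64B
Commercial banking system:
  Assets:      Reserves at CB +¥64B, Securities −¥59B
  Liabilities: Checkable deposits +¥17B, Borrowings from CB −¥12B
Change in total BoJ assets = +¥64 billion.

+¥64 billion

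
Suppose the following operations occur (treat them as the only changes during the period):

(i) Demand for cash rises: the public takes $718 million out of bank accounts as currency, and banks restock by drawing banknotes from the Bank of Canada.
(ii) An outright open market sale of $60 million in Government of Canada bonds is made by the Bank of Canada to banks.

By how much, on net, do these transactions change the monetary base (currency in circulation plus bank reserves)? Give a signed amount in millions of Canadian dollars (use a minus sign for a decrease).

-$60 million

Currency withdrawal $718 million: just a shift between currency and reserves — both are base money → 0.
OMO sale (to banks) $60 million: Bank of Canada balance sheet contracts → −$60M.
Net: 0 − 60 = -$60 million.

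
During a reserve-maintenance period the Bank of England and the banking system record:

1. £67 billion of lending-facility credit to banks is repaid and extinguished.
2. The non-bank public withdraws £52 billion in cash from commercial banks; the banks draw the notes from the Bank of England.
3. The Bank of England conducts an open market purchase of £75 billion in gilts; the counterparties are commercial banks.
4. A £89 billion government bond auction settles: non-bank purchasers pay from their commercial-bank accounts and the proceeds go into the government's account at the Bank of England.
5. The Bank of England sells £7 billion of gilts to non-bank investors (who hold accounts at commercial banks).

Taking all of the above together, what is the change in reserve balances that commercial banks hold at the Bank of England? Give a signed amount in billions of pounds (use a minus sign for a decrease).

-£140 billion

Discount-window repayment £67 billion: repayment is debited from reserves → −£67B.
Currency withdrawal £52 billion: banks swap reserves for currency → −£52B.
OMO purchase (from banks) £75 billion: the Bank of England pays by crediting reserve accounts → +£75B.
Government account inflow £89 billion: funds move from bank reserves into the government account → −£89B.
Asset sale (to non-banks) £7 billion: the non-bank buyers' banks settle from reserves → −£7B.
Net: −67 − 52 + 75 − 89 − 7 = -£140 billion.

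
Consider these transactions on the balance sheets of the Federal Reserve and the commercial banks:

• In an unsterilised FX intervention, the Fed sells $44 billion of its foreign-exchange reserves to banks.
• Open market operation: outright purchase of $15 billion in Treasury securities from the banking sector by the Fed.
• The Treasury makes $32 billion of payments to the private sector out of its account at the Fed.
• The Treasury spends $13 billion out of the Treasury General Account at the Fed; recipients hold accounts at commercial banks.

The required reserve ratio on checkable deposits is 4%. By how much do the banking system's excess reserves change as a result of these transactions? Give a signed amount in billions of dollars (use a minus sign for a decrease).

+$14.2 billion

FX sale $44 billion: reserves −$44B, deposits 0.
OMO purchase (from banks) $15 billion: reserves +$15B, deposits 0.
Government spending $32 billion: reserves +$32B, deposits +$32B.
Government spending $13 billion: reserves +$13B, deposits +$13B.
Totals: Δreserves = +$16B, Δdeposits = +$45B.
Δrequired reserves = 4% × +$45B = +$1.8B.
Δexcess reserves = Δreserves − Δrequired = +$16B − (+$1.8B) = +$14.2 billion.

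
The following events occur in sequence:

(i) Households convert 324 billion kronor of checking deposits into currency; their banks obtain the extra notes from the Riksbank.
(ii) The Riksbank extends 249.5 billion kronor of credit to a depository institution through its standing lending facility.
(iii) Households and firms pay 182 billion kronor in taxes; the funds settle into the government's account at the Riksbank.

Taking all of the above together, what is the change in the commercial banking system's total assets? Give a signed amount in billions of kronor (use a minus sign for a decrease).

Riksbank balance sheet:
  Assets:      Loans to banks +249.5B
  Liabilities: Bank reserves −256.5B, Currency in circulation +324B, Government deposits +182B
Commercial banking system:
  Assets:      Reserves at CB −256.5B
  Liabilities: Checkable deposits −506B, Borrowings from CB +249.5B
Change in total bank assets = -256.5 billion.

-256.5 billion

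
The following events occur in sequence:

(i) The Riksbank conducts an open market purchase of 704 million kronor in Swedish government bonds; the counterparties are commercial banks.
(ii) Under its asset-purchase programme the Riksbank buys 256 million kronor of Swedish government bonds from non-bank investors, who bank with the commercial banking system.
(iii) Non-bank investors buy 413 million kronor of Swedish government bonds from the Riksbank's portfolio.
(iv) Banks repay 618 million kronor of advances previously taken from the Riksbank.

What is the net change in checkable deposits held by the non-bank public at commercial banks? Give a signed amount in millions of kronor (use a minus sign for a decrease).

-157 million

OMO purchase (from banks) 704 million kronor: the counterparty is a bank, so public deposits are unchanged → 0.
Asset purchase (from non-banks) 256 million kronor: non-bank counterparties' bank balances rise → +256M.
Asset sale (to non-banks) 413 million kronor: non-bank counterparties' bank balances fall → −413M.
Discount-window repayment 618 million kronor: the counterparty is a bank, so public deposits are unchanged → 0.
Net: 0 + 256 − 413 + 0 = -157 million.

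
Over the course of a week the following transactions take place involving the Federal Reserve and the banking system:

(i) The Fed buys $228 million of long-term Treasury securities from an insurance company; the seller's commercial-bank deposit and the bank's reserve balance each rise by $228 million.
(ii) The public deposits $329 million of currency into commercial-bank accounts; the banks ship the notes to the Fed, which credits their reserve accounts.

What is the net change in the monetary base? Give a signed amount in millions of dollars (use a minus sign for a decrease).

Asset purchase (from non-banks) $228 million: Fed balance sheet expands → +$228M.
Currency deposit $329 million: just a shift between currency and reserves — both are base money → 0.
Net: 228 + 0 = +$228 million.

+$228 million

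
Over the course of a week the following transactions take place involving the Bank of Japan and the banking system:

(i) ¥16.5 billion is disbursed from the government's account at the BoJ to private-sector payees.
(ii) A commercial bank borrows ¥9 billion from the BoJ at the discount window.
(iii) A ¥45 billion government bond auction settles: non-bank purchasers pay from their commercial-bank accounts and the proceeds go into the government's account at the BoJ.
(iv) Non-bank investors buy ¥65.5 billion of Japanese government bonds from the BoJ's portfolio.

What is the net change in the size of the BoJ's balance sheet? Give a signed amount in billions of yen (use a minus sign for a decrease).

BoJ balance sheet:
  Assets:      Securities −¥65.5B, Loans to banks +¥9B
  Liabilities: Bank reserves −¥85B, Government deposits +¥28.5B
Change in total BoJ assets = -¥56.5 billion.

-¥56.5 billion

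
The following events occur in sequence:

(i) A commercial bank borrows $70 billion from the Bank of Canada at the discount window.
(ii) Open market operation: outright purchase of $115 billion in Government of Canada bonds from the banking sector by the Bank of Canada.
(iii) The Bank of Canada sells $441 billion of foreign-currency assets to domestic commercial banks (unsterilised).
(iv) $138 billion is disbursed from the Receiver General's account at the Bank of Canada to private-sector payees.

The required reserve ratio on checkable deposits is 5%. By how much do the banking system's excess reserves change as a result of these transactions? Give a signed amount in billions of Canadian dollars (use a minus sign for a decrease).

Discount-window loan $70 billion: reserves +$70B, deposits 0.
OMO purchase (from banks) $115 billion: reserves +$115B, deposits 0.
FX sale $441 billion: reserves −$441B, deposits 0.
Government spending $138 billion: reserves +$138B, deposits +$138B.
Totals: Δreserves = −$118B, Δdeposits = +$138B.
Δrequired reserves = 5% × +$138B = +$6.9B.
Δexcess reserves = Δreserves − Δrequired = −$118B − (+$6.9B) = -$124.9 billion.

-$124.9 billion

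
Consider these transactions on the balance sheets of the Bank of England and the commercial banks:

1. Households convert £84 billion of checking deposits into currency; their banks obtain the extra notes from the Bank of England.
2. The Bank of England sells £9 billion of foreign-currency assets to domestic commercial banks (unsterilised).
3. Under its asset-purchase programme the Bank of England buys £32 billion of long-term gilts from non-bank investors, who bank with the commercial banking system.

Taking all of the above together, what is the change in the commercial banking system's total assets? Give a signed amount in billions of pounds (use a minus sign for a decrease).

Bank of England balance sheet:
  Assets:      Securities +£32B, Foreign assets −£9B
  Liabilities: Bank reserves −£61B, Currency in circulation +£84B
Commercial banking system:
  Assets:      Reserves at CB −£61B, Foreign assets +£9B
  Liabilities: Checkable deposits −£52B
Change in total bank assets = -£52 billion.

-£52 billion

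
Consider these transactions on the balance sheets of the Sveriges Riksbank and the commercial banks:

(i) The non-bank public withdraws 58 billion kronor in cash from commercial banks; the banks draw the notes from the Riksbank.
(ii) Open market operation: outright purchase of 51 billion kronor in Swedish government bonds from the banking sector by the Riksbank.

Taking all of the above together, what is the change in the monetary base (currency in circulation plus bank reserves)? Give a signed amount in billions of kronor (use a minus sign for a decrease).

+51 billion

Currency withdrawal 58 billion kronor: just a shift between currency and reserves — both are base money → 0.
OMO purchase (from banks) 51 billion kronor: Riksbank balance sheet expands → +51B.
Net: 0 + 51 = +51 billion.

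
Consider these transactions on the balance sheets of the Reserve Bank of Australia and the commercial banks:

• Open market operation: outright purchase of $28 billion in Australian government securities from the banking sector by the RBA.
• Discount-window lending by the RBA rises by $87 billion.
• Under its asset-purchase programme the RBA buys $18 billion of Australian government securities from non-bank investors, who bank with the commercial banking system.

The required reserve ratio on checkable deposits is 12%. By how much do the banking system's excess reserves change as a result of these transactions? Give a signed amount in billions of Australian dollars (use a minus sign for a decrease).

OMO purchase (from banks) $28 billion: reserves +$28B, deposits 0.
Discount-window loan $87 billion: reserves +$87B, deposits 0.
Asset purchase (from non-banks) $18 billion: reserves +$18B, deposits +$18B.
Totals: Δreserves = +$133B, Δdeposits = +$18B.
Δrequired reserves = 12% × +$18B = +$2.16B.
Δexcess reserves = Δreserves − Δrequired = +$133B − (+$2.16B) = +$130.84 billion.

+$130.84 billion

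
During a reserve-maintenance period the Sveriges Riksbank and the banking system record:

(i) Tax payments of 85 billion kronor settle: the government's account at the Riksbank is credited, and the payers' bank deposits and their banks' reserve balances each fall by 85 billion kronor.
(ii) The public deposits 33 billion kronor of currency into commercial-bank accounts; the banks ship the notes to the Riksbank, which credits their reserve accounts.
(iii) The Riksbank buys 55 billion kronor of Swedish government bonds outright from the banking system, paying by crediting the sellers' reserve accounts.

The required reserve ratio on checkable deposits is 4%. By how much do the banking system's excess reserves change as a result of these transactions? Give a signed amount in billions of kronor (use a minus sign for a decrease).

+5.08 billion

Government account inflow 85 billion kronor: reserves −85B, deposits −85B.
Currency deposit 33 billion kronor: reserves +33B, deposits +33B.
OMO purchase (from banks) 55 billion kronor: reserves +55B, deposits 0.
Totals: Δreserves = +3B, Δdeposits = −52B.
Δrequired reserves = 4% × −52B = −2.08B.
Δexcess reserves = Δreserves − Δrequired = +3B − (−2.08B) = +5.08 billion.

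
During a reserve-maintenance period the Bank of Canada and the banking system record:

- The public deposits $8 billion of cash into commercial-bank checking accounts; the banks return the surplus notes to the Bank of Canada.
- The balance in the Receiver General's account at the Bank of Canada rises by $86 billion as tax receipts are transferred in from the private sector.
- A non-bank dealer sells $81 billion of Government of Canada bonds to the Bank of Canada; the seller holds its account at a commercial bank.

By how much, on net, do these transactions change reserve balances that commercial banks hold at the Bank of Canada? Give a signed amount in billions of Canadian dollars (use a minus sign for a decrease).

Currency deposit $8 billion: returned notes are swapped for reserve credit → +$8B.
Government account inflow $86 billion: funds move from bank reserves into the government account → −$86B.
Asset purchase (from non-banks) $81 billion: the Bank of Canada pays by crediting reserve accounts → +$81B.
Net: 8 − 86 + 81 = +$3 billion.

+$3 billion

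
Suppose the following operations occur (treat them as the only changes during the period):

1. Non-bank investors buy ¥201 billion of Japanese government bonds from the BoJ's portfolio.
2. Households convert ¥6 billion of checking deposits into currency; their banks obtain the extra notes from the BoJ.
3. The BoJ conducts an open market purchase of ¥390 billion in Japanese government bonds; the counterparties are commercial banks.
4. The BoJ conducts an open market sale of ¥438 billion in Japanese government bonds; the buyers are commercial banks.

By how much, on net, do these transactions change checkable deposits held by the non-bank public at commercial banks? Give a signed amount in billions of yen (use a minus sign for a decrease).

-¥207 billion

BoJ balance sheet:
  Assets:      Securities −¥249B
  Liabilities: Bank reserves −¥255B, Currency in circulation +¥6B
Commercial banking system:
  Assets:      Reserves at CB −¥255B, Securities +¥48B
  Liabilities: Checkable deposits −¥207B
So the change in checkable deposits held by the non-bank public at commercial banks is -¥207 billion.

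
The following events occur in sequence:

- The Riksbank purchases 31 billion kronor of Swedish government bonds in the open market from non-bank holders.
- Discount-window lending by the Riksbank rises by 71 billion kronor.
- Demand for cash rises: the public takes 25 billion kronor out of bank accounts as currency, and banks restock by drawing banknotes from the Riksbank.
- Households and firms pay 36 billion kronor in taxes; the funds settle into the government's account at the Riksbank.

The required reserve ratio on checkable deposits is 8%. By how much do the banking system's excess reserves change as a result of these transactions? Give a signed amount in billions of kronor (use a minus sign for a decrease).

Asset purchase (from non-banks) 31 billion kronor: reserves +31B, deposits +31B.
Discount-window loan 71 billion kronor: reserves +71B, deposits 0.
Currency withdrawal 25 billion kronor: reserves −25B, deposits −25B.
Government account inflow 36 billion kronor: reserves −36B, deposits −36B.
Totals: Δreserves = +41B, Δdeposits = −30B.
Δrequired reserves = 8% × −30B = −2.4B.
Δexcess reserves = Δreserves − Δrequired = +41B − (−2.4B) = +43.4 billion.

+43.4 billion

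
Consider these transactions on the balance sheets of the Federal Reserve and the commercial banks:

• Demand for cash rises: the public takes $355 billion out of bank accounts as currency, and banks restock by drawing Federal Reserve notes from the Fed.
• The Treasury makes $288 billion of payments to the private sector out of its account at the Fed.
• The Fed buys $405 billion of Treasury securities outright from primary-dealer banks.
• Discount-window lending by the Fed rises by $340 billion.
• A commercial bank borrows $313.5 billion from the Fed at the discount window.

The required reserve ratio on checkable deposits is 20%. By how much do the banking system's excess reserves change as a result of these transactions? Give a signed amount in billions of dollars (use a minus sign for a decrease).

+$1004.9 billion

Currency withdrawal $355 billion: reserves −$355B, deposits −$355B.
Government spending $288 billion: reserves +$288B, deposits +$288B.
OMO purchase (from banks) $405 billion: reserves +$405B, deposits 0.
Discount-window loan $340 billion: reserves +$340B, deposits 0.
Discount-window loan $313.5 billion: reserves +$313.5B, deposits 0.
Totals: Δreserves = +$991.5B, Δdeposits = −$67B.
Δrequired reserves = 20% × −$67B = −$13.4B.
Δexcess reserves = Δreserves − Δrequired = +$991.5B − (−$13.4B) = +$1004.9 billion.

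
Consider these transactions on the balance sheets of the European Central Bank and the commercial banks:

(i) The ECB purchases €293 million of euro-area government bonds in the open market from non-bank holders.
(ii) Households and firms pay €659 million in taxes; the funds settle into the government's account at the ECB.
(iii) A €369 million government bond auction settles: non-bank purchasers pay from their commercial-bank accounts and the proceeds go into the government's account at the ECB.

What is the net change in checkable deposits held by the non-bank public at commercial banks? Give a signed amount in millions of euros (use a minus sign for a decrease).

-€735 million

Asset purchase (from non-banks) €293 million: non-bank counterparties' bank balances rise → +€293M.
Government account inflow €659 million: non-bank counterparties' bank balances fall → −€659M.
Government account inflow €369 million: non-bank counterparties' bank balances fall → −€369M.
Net: 293 − 659 − 369 = -€735 million.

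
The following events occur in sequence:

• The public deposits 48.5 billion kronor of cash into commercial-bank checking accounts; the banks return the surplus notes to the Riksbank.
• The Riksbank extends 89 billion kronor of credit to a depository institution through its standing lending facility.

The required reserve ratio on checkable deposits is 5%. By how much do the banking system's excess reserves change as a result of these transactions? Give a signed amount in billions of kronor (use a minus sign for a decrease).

Currency deposit 48.5 billion kronor: reserves +48.5B, deposits +48.5B.
Discount-window loan 89 billion kronor: reserves +89B, deposits 0.
Totals: Δreserves = +137.5B, Δdeposits = +48.5B.
Δrequired reserves = 5% × +48.5B = +2.425B.
Δexcess reserves = Δreserves − Δrequired = +137.5B − (+2.425B) = +135.075 billion.

+135.075 billion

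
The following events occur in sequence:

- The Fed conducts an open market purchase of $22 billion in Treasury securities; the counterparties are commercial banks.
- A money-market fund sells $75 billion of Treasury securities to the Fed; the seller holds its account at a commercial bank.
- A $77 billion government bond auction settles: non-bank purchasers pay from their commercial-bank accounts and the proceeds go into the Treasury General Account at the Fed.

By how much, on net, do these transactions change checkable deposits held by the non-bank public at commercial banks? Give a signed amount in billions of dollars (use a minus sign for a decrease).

OMO purchase (from banks) $22 billion: the counterparty is a bank, so public deposits are unchanged → 0.
Asset purchase (from non-banks) $75 billion: non-bank counterparties' bank balances rise → +$75B.
Government account inflow $77 billion: non-bank counterparties' bank balances fall → −$77B.
Net: 0 + 75 − 77 = -$2 billion.

-$2 billion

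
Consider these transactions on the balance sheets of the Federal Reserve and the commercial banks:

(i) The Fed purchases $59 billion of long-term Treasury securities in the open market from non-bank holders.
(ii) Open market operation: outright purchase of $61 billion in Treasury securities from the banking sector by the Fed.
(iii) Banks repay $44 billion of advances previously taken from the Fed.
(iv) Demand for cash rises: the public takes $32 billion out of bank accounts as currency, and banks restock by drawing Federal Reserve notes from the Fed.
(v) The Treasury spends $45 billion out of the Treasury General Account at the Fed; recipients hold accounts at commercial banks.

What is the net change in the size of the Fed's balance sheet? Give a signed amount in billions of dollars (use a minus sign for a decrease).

+$76 billion

Fed balance sheet:
  Assets:      Securities +$120B, Loans to banks −$44B
  Liabilities: Bank reserves +$89B, Currency in circulation +$32B, Government deposits −$45B
Change in total Fed assets = +$76 billion.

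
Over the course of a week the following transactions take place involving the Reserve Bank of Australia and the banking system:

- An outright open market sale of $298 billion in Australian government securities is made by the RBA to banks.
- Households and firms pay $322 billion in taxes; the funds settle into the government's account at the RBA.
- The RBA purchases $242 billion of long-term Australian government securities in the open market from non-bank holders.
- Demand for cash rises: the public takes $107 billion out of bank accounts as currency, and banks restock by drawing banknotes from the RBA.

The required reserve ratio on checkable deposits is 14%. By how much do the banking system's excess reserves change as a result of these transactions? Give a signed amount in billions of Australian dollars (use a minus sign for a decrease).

-$458.82 billion

OMO sale (to banks) $298 billion: reserves −$298B, deposits 0.
Government account inflow $322 billion: reserves −$322B, deposits −$322B.
Asset purchase (from non-banks) $242 billion: reserves +$242B, deposits +$242B.
Currency withdrawal $107 billion: reserves −$107B, deposits −$107B.
Totals: Δreserves = −$485B, Δdeposits = −$187B.
Δrequired reserves = 14% × −$187B = −$26.18B.
Δexcess reserves = Δreserves − Δrequired = −$485B − (−$26.18B) = -$458.82 billion.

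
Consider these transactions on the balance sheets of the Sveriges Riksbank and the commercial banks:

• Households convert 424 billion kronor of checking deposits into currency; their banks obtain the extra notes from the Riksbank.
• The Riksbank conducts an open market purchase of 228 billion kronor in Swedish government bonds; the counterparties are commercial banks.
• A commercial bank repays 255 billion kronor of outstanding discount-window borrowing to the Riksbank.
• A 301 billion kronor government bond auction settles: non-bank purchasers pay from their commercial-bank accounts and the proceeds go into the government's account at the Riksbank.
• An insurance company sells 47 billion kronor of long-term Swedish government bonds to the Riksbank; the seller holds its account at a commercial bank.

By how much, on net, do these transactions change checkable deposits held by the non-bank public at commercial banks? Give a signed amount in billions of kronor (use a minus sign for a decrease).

Currency withdrawal 424 billion kronor: non-bank counterparties' bank balances fall → −424B.
OMO purchase (from banks) 228 billion kronor: the counterparty is a bank, so public deposits are unchanged → 0.
Discount-window repayment 255 billion kronor: the counterparty is a bank, so public deposits are unchanged → 0.
Government account inflow 301 billion kronor: non-bank counterparties' bank balances fall → −301B.
Asset purchase (from non-banks) 47 billion kronor: non-bank counterparties' bank balances rise → +47B.
Net: −424 + 0 + 0 − 301 + 47 = -678 billion.

-678 billion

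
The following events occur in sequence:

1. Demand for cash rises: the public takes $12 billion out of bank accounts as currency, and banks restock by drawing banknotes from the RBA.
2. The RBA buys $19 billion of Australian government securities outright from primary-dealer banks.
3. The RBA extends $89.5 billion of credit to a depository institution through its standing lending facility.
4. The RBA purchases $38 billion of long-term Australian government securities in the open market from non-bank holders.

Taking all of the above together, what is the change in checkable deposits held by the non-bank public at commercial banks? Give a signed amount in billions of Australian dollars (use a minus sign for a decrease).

RBA balance sheet:
  Assets:      Securities +$57B, Loans to banks +$89.5B
  Liabilities: Bank reserves +$134.5B, Currency in circulation +$12B
Commercial banking system:
  Assets:      Reserves at CB +$134.5B, Securities −$19B
  Liabilities: Checkable deposits +$26B, Borrowings from CB +$89.5B
So the change in checkable deposits held by the non-bank public at commercial banks is +$26 billion.

+$26 billion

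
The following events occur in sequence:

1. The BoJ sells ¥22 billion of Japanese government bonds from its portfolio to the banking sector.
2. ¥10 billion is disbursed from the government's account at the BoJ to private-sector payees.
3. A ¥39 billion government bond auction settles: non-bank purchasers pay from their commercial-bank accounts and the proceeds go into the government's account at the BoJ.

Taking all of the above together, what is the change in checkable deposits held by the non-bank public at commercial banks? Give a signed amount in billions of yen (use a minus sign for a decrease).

-¥29 billion

BoJ balance sheet:
  Assets:      Securities −¥22B
  Liabilities: Bank reserves −¥51B, Government deposits +¥29B
Commercial banking system:
  Assets:      Reserves at CB −¥51B, Securities +¥22B
  Liabilities: Checkable deposits −¥29B
So the change in checkable deposits held by the non-bank public at commercial banks is -¥29 billion.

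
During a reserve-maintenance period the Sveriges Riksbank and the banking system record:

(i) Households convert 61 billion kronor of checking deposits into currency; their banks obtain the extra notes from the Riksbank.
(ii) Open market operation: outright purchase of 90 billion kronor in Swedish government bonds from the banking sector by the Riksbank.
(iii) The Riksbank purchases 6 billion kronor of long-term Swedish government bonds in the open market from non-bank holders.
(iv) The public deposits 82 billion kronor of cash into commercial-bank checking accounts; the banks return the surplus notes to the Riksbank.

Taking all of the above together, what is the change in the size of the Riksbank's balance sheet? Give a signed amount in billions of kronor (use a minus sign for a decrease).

+96 billion

Currency withdrawal 61 billion kronor: only the composition of liabilities changes → 0.
OMO purchase (from banks) 90 billion kronor: a Riksbank asset is acquired → +90B.
Asset purchase (from non-banks) 6 billion kronor: a Riksbank asset is acquired → +6B.
Currency deposit 82 billion kronor: only the composition of liabilities changes → 0.
Net: 0 + 90 + 6 + 0 = +96 billion.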